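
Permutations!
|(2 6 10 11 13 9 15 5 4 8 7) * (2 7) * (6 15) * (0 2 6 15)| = 18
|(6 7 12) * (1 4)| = |(1 4)(6 7 12)| = 6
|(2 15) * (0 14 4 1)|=|(0 14 4 1)(2 15)|=4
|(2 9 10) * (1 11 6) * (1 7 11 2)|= 12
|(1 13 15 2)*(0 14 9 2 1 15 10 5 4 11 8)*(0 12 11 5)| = |(0 14 9 2 15 1 13 10)(4 5)(8 12 11)| = 24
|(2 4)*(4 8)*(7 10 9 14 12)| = |(2 8 4)(7 10 9 14 12)| = 15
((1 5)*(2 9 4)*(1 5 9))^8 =(9) =[0, 1, 2, 3, 4, 5, 6, 7, 8, 9]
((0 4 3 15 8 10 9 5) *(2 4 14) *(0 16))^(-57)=[5, 1, 0, 2, 14, 10, 6, 7, 3, 8, 15, 11, 12, 13, 16, 4, 9]=(0 5 10 15 4 14 16 9 8 3 2)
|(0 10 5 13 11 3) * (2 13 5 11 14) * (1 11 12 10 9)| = 30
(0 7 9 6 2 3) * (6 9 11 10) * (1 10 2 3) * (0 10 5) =(0 7 11 2 1 5)(3 10 6) =[7, 5, 1, 10, 4, 0, 3, 11, 8, 9, 6, 2]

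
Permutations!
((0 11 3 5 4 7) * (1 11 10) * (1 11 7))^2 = [11, 0, 2, 4, 7, 1, 6, 10, 8, 9, 3, 5] = (0 11 5 1)(3 4 7 10)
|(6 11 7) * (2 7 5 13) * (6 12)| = 7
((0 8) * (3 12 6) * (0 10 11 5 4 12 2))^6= [12, 1, 4, 5, 8, 0, 11, 7, 6, 9, 3, 2, 10]= (0 12 10 3 5)(2 4 8 6 11)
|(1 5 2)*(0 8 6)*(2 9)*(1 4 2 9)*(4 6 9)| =6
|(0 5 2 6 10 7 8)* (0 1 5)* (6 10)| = |(1 5 2 10 7 8)| = 6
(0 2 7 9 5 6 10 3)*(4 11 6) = [2, 1, 7, 0, 11, 4, 10, 9, 8, 5, 3, 6] = (0 2 7 9 5 4 11 6 10 3)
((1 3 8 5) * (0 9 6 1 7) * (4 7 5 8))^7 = [0, 1, 2, 3, 4, 5, 6, 7, 8, 9] = (9)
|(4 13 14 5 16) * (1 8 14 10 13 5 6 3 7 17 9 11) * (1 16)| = |(1 8 14 6 3 7 17 9 11 16 4 5)(10 13)| = 12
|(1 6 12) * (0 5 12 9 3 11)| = 8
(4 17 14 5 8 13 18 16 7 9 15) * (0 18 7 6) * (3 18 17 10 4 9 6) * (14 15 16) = (0 17 15 9 16 3 18 14 5 8 13 7 6)(4 10) = [17, 1, 2, 18, 10, 8, 0, 6, 13, 16, 4, 11, 12, 7, 5, 9, 3, 15, 14]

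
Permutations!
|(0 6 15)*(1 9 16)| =|(0 6 15)(1 9 16)| =3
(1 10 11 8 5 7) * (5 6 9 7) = (1 10 11 8 6 9 7) = [0, 10, 2, 3, 4, 5, 9, 1, 6, 7, 11, 8]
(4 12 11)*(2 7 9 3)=(2 7 9 3)(4 12 11)=[0, 1, 7, 2, 12, 5, 6, 9, 8, 3, 10, 4, 11]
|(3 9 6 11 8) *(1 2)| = |(1 2)(3 9 6 11 8)| = 10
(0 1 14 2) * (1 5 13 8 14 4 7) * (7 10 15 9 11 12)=(0 5 13 8 14 2)(1 4 10 15 9 11 12 7)=[5, 4, 0, 3, 10, 13, 6, 1, 14, 11, 15, 12, 7, 8, 2, 9]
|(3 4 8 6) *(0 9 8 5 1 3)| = 4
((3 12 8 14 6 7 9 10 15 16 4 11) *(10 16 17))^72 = (17)(3 8 6 9 4)(7 16 11 12 14) = [0, 1, 2, 8, 3, 5, 9, 16, 6, 4, 10, 12, 14, 13, 7, 15, 11, 17]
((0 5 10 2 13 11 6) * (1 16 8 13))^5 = (0 16)(1 6)(2 11)(5 8)(10 13) = [16, 6, 11, 3, 4, 8, 1, 7, 5, 9, 13, 2, 12, 10, 14, 15, 0]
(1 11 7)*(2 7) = (1 11 2 7) = [0, 11, 7, 3, 4, 5, 6, 1, 8, 9, 10, 2]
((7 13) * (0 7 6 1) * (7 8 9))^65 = (0 9 13 1 8 7 6) = [9, 8, 2, 3, 4, 5, 0, 6, 7, 13, 10, 11, 12, 1]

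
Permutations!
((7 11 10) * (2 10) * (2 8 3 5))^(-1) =(2 5 3 8 11 7 10) =[0, 1, 5, 8, 4, 3, 6, 10, 11, 9, 2, 7]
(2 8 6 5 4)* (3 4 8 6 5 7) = (2 6 7 3 4)(5 8) = [0, 1, 6, 4, 2, 8, 7, 3, 5]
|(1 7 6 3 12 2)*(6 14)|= |(1 7 14 6 3 12 2)|= 7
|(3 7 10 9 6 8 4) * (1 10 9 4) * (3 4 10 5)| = 7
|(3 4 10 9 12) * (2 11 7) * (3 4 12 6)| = |(2 11 7)(3 12 4 10 9 6)| = 6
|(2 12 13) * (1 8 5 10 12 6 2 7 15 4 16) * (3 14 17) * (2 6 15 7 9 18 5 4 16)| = 6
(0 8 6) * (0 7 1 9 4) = (0 8 6 7 1 9 4) = [8, 9, 2, 3, 0, 5, 7, 1, 6, 4]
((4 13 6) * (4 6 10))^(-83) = (4 13 10) = [0, 1, 2, 3, 13, 5, 6, 7, 8, 9, 4, 11, 12, 10]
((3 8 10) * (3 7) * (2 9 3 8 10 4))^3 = (2 10 4 3 8 9 7) = [0, 1, 10, 8, 3, 5, 6, 2, 9, 7, 4]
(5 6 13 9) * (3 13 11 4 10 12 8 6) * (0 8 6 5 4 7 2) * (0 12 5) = (0 8)(2 12 6 11 7)(3 13 9 4 10 5) = [8, 1, 12, 13, 10, 3, 11, 2, 0, 4, 5, 7, 6, 9]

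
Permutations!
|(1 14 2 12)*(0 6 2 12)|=|(0 6 2)(1 14 12)|=3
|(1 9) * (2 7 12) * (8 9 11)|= 12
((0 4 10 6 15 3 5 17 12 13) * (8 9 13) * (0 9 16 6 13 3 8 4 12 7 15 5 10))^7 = (17)(0 12 4)(3 9 13 10) = [12, 1, 2, 9, 0, 5, 6, 7, 8, 13, 3, 11, 4, 10, 14, 15, 16, 17]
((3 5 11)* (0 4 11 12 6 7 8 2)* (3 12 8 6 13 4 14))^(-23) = (0 14 3 5 8 2)(4 11 12 13)(6 7) = [14, 1, 0, 5, 11, 8, 7, 6, 2, 9, 10, 12, 13, 4, 3]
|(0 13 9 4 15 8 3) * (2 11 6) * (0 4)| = 12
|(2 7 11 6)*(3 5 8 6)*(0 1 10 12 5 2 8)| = 20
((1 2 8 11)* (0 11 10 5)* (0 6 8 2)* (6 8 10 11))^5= (0 11 5 6 1 8 10)= [11, 8, 2, 3, 4, 6, 1, 7, 10, 9, 0, 5]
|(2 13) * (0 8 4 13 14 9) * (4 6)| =|(0 8 6 4 13 2 14 9)| =8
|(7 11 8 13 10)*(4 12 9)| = |(4 12 9)(7 11 8 13 10)| = 15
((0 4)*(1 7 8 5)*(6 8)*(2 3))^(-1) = (0 4)(1 5 8 6 7)(2 3) = [4, 5, 3, 2, 0, 8, 7, 1, 6]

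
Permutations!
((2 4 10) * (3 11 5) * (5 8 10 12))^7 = (2 10 8 11 3 5 12 4) = [0, 1, 10, 5, 2, 12, 6, 7, 11, 9, 8, 3, 4]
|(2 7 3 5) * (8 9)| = |(2 7 3 5)(8 9)| = 4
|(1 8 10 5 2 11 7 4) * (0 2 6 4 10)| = |(0 2 11 7 10 5 6 4 1 8)| = 10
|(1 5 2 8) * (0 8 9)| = |(0 8 1 5 2 9)| = 6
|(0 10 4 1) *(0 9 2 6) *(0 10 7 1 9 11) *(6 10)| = |(0 7 1 11)(2 10 4 9)| = 4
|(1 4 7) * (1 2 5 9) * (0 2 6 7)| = 6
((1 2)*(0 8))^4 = [0, 1, 2, 3, 4, 5, 6, 7, 8] = (8)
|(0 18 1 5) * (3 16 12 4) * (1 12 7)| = |(0 18 12 4 3 16 7 1 5)| = 9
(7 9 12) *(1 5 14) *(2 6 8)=(1 5 14)(2 6 8)(7 9 12)=[0, 5, 6, 3, 4, 14, 8, 9, 2, 12, 10, 11, 7, 13, 1]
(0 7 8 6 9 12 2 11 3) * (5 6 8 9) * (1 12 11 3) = (0 7 9 11 1 12 2 3)(5 6) = [7, 12, 3, 0, 4, 6, 5, 9, 8, 11, 10, 1, 2]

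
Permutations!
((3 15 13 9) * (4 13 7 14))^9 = (3 7 4 9 15 14 13) = [0, 1, 2, 7, 9, 5, 6, 4, 8, 15, 10, 11, 12, 3, 13, 14]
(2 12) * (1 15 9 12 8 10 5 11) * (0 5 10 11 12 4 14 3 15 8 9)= (0 5 12 2 9 4 14 3 15)(1 8 11)= [5, 8, 9, 15, 14, 12, 6, 7, 11, 4, 10, 1, 2, 13, 3, 0]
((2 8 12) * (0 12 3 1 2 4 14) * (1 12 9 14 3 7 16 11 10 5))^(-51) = (1 11 8 5 16 2 10 7) = [0, 11, 10, 3, 4, 16, 6, 1, 5, 9, 7, 8, 12, 13, 14, 15, 2]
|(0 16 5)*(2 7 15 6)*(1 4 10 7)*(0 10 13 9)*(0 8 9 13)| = 10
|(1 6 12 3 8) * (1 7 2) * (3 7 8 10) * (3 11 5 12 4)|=10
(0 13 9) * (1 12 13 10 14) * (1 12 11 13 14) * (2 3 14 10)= (0 2 3 14 12 10 1 11 13 9)= [2, 11, 3, 14, 4, 5, 6, 7, 8, 0, 1, 13, 10, 9, 12]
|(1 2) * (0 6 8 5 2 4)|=|(0 6 8 5 2 1 4)|=7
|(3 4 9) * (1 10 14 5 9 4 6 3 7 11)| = |(1 10 14 5 9 7 11)(3 6)| = 14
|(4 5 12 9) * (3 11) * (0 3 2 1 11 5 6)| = |(0 3 5 12 9 4 6)(1 11 2)| = 21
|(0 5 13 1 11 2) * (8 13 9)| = 8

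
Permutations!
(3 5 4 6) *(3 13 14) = (3 5 4 6 13 14) = [0, 1, 2, 5, 6, 4, 13, 7, 8, 9, 10, 11, 12, 14, 3]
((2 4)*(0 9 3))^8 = [3, 1, 2, 9, 4, 5, 6, 7, 8, 0] = (0 3 9)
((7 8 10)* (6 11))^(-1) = (6 11)(7 10 8) = [0, 1, 2, 3, 4, 5, 11, 10, 7, 9, 8, 6]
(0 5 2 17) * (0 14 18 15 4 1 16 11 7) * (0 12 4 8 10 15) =[5, 16, 17, 3, 1, 2, 6, 12, 10, 9, 15, 7, 4, 13, 18, 8, 11, 14, 0] =(0 5 2 17 14 18)(1 16 11 7 12 4)(8 10 15)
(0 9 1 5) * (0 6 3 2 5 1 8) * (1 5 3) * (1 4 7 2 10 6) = [9, 5, 3, 10, 7, 1, 4, 2, 0, 8, 6] = (0 9 8)(1 5)(2 3 10 6 4 7)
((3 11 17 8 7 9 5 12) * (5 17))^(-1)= (3 12 5 11)(7 8 17 9)= [0, 1, 2, 12, 4, 11, 6, 8, 17, 7, 10, 3, 5, 13, 14, 15, 16, 9]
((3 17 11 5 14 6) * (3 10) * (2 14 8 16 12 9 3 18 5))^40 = (2 14 6 10 18 5 8 16 12 9 3 17 11) = [0, 1, 14, 17, 4, 8, 10, 7, 16, 3, 18, 2, 9, 13, 6, 15, 12, 11, 5]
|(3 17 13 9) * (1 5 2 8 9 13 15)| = 8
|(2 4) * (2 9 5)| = 4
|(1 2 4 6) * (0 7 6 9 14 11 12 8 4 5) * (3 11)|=|(0 7 6 1 2 5)(3 11 12 8 4 9 14)|=42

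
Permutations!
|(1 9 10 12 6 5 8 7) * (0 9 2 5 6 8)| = 9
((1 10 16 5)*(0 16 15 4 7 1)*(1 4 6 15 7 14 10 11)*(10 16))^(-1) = (0 5 16 14 4 7 10)(1 11)(6 15) = [5, 11, 2, 3, 7, 16, 15, 10, 8, 9, 0, 1, 12, 13, 4, 6, 14]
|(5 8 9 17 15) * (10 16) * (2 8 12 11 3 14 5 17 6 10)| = 30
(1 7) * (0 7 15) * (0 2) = (0 7 1 15 2) = [7, 15, 0, 3, 4, 5, 6, 1, 8, 9, 10, 11, 12, 13, 14, 2]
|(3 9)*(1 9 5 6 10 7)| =|(1 9 3 5 6 10 7)| =7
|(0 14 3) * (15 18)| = 6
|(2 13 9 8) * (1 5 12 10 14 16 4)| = |(1 5 12 10 14 16 4)(2 13 9 8)| = 28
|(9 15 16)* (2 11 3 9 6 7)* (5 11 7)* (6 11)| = 10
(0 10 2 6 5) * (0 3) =(0 10 2 6 5 3) =[10, 1, 6, 0, 4, 3, 5, 7, 8, 9, 2]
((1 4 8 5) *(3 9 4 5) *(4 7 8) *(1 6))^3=[0, 1, 2, 8, 4, 5, 6, 9, 7, 3]=(3 8 7 9)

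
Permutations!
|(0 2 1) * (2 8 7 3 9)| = 7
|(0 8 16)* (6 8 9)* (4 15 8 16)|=|(0 9 6 16)(4 15 8)|=12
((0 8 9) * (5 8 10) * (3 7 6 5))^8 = (10) = [0, 1, 2, 3, 4, 5, 6, 7, 8, 9, 10]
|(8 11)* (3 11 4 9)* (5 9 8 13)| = 10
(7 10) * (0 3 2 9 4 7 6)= [3, 1, 9, 2, 7, 5, 0, 10, 8, 4, 6]= (0 3 2 9 4 7 10 6)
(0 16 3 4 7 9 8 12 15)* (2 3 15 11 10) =(0 16 15)(2 3 4 7 9 8 12 11 10) =[16, 1, 3, 4, 7, 5, 6, 9, 12, 8, 2, 10, 11, 13, 14, 0, 15]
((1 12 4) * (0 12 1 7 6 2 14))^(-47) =[4, 1, 0, 3, 6, 5, 14, 2, 8, 9, 10, 11, 7, 13, 12] =(0 4 6 14 12 7 2)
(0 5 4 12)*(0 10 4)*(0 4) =[5, 1, 2, 3, 12, 4, 6, 7, 8, 9, 0, 11, 10] =(0 5 4 12 10)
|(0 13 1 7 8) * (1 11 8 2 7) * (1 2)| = 12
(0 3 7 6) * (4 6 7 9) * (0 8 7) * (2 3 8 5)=(0 8 7)(2 3 9 4 6 5)=[8, 1, 3, 9, 6, 2, 5, 0, 7, 4]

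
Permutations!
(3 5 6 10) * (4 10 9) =(3 5 6 9 4 10) =[0, 1, 2, 5, 10, 6, 9, 7, 8, 4, 3]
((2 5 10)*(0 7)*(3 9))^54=(10)=[0, 1, 2, 3, 4, 5, 6, 7, 8, 9, 10]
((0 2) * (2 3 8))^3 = (0 2 8 3) = [2, 1, 8, 0, 4, 5, 6, 7, 3]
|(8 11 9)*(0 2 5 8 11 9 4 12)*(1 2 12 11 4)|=|(0 12)(1 2 5 8 9 4 11)|=14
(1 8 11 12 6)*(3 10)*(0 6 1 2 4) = (0 6 2 4)(1 8 11 12)(3 10) = [6, 8, 4, 10, 0, 5, 2, 7, 11, 9, 3, 12, 1]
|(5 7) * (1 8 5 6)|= |(1 8 5 7 6)|= 5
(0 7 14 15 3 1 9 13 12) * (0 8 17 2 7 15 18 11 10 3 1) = (0 15 1 9 13 12 8 17 2 7 14 18 11 10 3) = [15, 9, 7, 0, 4, 5, 6, 14, 17, 13, 3, 10, 8, 12, 18, 1, 16, 2, 11]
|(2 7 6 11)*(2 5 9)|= 6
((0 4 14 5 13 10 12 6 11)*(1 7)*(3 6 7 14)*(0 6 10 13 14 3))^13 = (0 4)(1 12 3 7 10)(5 14)(6 11) = [4, 12, 2, 7, 0, 14, 11, 10, 8, 9, 1, 6, 3, 13, 5]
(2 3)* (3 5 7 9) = (2 5 7 9 3) = [0, 1, 5, 2, 4, 7, 6, 9, 8, 3]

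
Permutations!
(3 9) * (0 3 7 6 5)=(0 3 9 7 6 5)=[3, 1, 2, 9, 4, 0, 5, 6, 8, 7]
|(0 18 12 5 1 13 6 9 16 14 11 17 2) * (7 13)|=14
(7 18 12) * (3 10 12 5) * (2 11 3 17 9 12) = (2 11 3 10)(5 17 9 12 7 18) = [0, 1, 11, 10, 4, 17, 6, 18, 8, 12, 2, 3, 7, 13, 14, 15, 16, 9, 5]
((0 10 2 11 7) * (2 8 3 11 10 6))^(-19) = (0 3 2 7 8 6 11 10) = [3, 1, 7, 2, 4, 5, 11, 8, 6, 9, 0, 10]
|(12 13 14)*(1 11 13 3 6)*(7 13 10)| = |(1 11 10 7 13 14 12 3 6)| = 9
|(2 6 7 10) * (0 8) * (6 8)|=6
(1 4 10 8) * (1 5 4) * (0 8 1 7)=[8, 7, 2, 3, 10, 4, 6, 0, 5, 9, 1]=(0 8 5 4 10 1 7)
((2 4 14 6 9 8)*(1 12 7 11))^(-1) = (1 11 7 12)(2 8 9 6 14 4) = [0, 11, 8, 3, 2, 5, 14, 12, 9, 6, 10, 7, 1, 13, 4]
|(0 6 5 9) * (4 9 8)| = 6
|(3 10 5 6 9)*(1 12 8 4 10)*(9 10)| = |(1 12 8 4 9 3)(5 6 10)| = 6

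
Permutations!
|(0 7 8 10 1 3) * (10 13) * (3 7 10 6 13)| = 6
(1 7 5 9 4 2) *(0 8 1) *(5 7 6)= (0 8 1 6 5 9 4 2)= [8, 6, 0, 3, 2, 9, 5, 7, 1, 4]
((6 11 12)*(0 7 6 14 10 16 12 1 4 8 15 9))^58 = (0 1 9 11 15 6 8 7 4)(10 12)(14 16) = [1, 9, 2, 3, 0, 5, 8, 4, 7, 11, 12, 15, 10, 13, 16, 6, 14]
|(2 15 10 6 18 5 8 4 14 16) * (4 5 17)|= |(2 15 10 6 18 17 4 14 16)(5 8)|= 18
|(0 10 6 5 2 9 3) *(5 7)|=8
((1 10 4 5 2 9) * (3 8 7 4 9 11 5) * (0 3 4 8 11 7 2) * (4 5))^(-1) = [5, 9, 8, 0, 11, 4, 6, 2, 7, 10, 1, 3] = (0 5 4 11 3)(1 9 10)(2 8 7)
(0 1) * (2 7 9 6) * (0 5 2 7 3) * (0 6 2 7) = (0 1 5 7 9 2 3 6) = [1, 5, 3, 6, 4, 7, 0, 9, 8, 2]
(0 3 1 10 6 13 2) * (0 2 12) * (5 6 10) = (0 3 1 5 6 13 12) = [3, 5, 2, 1, 4, 6, 13, 7, 8, 9, 10, 11, 0, 12]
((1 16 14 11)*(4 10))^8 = [0, 1, 2, 3, 4, 5, 6, 7, 8, 9, 10, 11, 12, 13, 14, 15, 16] = (16)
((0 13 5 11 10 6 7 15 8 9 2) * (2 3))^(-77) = (0 15 5 9 10 2 7 13 8 11 3 6) = [15, 1, 7, 6, 4, 9, 0, 13, 11, 10, 2, 3, 12, 8, 14, 5]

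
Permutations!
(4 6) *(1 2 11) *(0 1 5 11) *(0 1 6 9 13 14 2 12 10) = (0 6 4 9 13 14 2 1 12 10)(5 11) = [6, 12, 1, 3, 9, 11, 4, 7, 8, 13, 0, 5, 10, 14, 2]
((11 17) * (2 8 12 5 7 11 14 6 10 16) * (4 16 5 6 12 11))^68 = (2 5 14)(4 6 11)(7 12 8)(10 17 16) = [0, 1, 5, 3, 6, 14, 11, 12, 7, 9, 17, 4, 8, 13, 2, 15, 10, 16]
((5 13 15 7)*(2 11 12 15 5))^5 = (15)(5 13) = [0, 1, 2, 3, 4, 13, 6, 7, 8, 9, 10, 11, 12, 5, 14, 15]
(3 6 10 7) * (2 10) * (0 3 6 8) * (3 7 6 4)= (0 7 4 3 8)(2 10 6)= [7, 1, 10, 8, 3, 5, 2, 4, 0, 9, 6]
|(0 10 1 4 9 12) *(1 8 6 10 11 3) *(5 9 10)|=11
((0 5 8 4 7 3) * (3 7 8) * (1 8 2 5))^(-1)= (0 3 5 2 4 8 1)= [3, 0, 4, 5, 8, 2, 6, 7, 1]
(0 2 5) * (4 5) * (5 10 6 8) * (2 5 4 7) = (0 5)(2 7)(4 10 6 8) = [5, 1, 7, 3, 10, 0, 8, 2, 4, 9, 6]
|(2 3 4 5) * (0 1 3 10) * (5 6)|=8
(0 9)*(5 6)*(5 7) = [9, 1, 2, 3, 4, 6, 7, 5, 8, 0] = (0 9)(5 6 7)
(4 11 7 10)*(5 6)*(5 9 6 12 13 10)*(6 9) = (4 11 7 5 12 13 10) = [0, 1, 2, 3, 11, 12, 6, 5, 8, 9, 4, 7, 13, 10]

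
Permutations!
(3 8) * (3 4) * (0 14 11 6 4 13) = [14, 1, 2, 8, 3, 5, 4, 7, 13, 9, 10, 6, 12, 0, 11] = (0 14 11 6 4 3 8 13)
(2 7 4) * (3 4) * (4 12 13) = [0, 1, 7, 12, 2, 5, 6, 3, 8, 9, 10, 11, 13, 4] = (2 7 3 12 13 4)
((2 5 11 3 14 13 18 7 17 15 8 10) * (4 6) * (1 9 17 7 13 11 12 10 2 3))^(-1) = [0, 11, 8, 10, 6, 2, 4, 7, 15, 1, 12, 14, 5, 18, 3, 17, 16, 9, 13] = (1 11 14 3 10 12 5 2 8 15 17 9)(4 6)(13 18)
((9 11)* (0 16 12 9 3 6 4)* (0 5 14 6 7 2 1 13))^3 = (0 9 7 13 12 3 1 16 11 2)(4 6 14 5) = [9, 16, 0, 1, 6, 4, 14, 13, 8, 7, 10, 2, 3, 12, 5, 15, 11]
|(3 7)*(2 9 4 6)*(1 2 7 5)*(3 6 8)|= 14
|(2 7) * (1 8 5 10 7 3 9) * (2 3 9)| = 8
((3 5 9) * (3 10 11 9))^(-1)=(3 5)(9 11 10)=[0, 1, 2, 5, 4, 3, 6, 7, 8, 11, 9, 10]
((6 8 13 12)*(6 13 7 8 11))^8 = (13) = [0, 1, 2, 3, 4, 5, 6, 7, 8, 9, 10, 11, 12, 13]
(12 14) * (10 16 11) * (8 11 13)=(8 11 10 16 13)(12 14)=[0, 1, 2, 3, 4, 5, 6, 7, 11, 9, 16, 10, 14, 8, 12, 15, 13]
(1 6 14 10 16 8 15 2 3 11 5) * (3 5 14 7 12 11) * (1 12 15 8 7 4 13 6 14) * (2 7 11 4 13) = (1 14 10 16 11)(2 5 12 4)(6 13)(7 15) = [0, 14, 5, 3, 2, 12, 13, 15, 8, 9, 16, 1, 4, 6, 10, 7, 11]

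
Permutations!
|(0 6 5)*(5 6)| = |(6)(0 5)| = 2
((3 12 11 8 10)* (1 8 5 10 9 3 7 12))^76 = (5 10 7 12 11) = [0, 1, 2, 3, 4, 10, 6, 12, 8, 9, 7, 5, 11]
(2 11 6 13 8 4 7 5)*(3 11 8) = [0, 1, 8, 11, 7, 2, 13, 5, 4, 9, 10, 6, 12, 3] = (2 8 4 7 5)(3 11 6 13)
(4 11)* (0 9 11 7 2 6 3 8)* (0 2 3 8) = (0 9 11 4 7 3)(2 6 8) = [9, 1, 6, 0, 7, 5, 8, 3, 2, 11, 10, 4]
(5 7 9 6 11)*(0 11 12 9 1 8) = [11, 8, 2, 3, 4, 7, 12, 1, 0, 6, 10, 5, 9] = (0 11 5 7 1 8)(6 12 9)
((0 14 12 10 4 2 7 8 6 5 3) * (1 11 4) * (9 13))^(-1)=(0 3 5 6 8 7 2 4 11 1 10 12 14)(9 13)=[3, 10, 4, 5, 11, 6, 8, 2, 7, 13, 12, 1, 14, 9, 0]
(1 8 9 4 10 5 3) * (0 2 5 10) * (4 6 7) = (10)(0 2 5 3 1 8 9 6 7 4) = [2, 8, 5, 1, 0, 3, 7, 4, 9, 6, 10]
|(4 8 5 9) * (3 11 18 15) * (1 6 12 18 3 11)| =|(1 6 12 18 15 11 3)(4 8 5 9)| =28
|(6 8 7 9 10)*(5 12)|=|(5 12)(6 8 7 9 10)|=10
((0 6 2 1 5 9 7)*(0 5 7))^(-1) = [9, 2, 6, 3, 4, 7, 0, 1, 8, 5] = (0 9 5 7 1 2 6)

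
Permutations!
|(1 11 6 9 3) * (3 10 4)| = |(1 11 6 9 10 4 3)| = 7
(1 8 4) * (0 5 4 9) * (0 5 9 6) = [9, 8, 2, 3, 1, 4, 0, 7, 6, 5] = (0 9 5 4 1 8 6)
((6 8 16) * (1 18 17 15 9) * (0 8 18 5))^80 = (18) = [0, 1, 2, 3, 4, 5, 6, 7, 8, 9, 10, 11, 12, 13, 14, 15, 16, 17, 18]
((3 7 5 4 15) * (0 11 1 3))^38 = (0 4 7 1)(3 11 15 5) = [4, 0, 2, 11, 7, 3, 6, 1, 8, 9, 10, 15, 12, 13, 14, 5]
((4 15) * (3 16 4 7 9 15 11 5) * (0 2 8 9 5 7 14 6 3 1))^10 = [11, 4, 7, 9, 14, 16, 8, 3, 5, 1, 10, 6, 12, 13, 2, 0, 15] = (0 11 6 8 5 16 15)(1 4 14 2 7 3 9)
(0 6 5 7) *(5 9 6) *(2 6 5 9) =(0 9 5 7)(2 6) =[9, 1, 6, 3, 4, 7, 2, 0, 8, 5]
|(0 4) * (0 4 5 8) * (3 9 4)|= |(0 5 8)(3 9 4)|= 3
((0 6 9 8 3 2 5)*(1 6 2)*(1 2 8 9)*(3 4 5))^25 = (9)(0 8 4 5)(1 6)(2 3) = [8, 6, 3, 2, 5, 0, 1, 7, 4, 9]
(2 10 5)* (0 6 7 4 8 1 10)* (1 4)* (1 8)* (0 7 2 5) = (0 6 2 7 8 4 1 10) = [6, 10, 7, 3, 1, 5, 2, 8, 4, 9, 0]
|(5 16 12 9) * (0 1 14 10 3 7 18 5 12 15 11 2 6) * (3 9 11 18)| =36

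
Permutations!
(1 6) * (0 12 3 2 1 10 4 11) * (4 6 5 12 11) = (0 11)(1 5 12 3 2)(6 10) = [11, 5, 1, 2, 4, 12, 10, 7, 8, 9, 6, 0, 3]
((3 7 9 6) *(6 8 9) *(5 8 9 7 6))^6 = [0, 1, 2, 3, 4, 5, 6, 7, 8, 9] = (9)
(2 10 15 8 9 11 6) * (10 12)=(2 12 10 15 8 9 11 6)=[0, 1, 12, 3, 4, 5, 2, 7, 9, 11, 15, 6, 10, 13, 14, 8]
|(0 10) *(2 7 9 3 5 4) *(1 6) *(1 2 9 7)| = |(0 10)(1 6 2)(3 5 4 9)| = 12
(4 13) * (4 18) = [0, 1, 2, 3, 13, 5, 6, 7, 8, 9, 10, 11, 12, 18, 14, 15, 16, 17, 4] = (4 13 18)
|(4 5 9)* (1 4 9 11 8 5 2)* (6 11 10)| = 15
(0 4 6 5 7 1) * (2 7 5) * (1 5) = (0 4 6 2 7 5 1) = [4, 0, 7, 3, 6, 1, 2, 5]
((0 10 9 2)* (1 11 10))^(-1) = (0 2 9 10 11 1) = [2, 0, 9, 3, 4, 5, 6, 7, 8, 10, 11, 1]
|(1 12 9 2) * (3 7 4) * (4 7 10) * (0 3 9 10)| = |(0 3)(1 12 10 4 9 2)| = 6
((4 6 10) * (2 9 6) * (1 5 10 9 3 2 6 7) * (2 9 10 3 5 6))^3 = (1 4 3)(2 9 6)(5 7 10) = [0, 4, 9, 1, 3, 7, 2, 10, 8, 6, 5]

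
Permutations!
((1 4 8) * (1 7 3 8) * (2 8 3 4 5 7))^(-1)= [0, 4, 8, 3, 7, 1, 6, 5, 2]= (1 4 7 5)(2 8)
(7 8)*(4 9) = [0, 1, 2, 3, 9, 5, 6, 8, 7, 4] = (4 9)(7 8)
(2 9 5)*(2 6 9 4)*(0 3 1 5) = (0 3 1 5 6 9)(2 4) = [3, 5, 4, 1, 2, 6, 9, 7, 8, 0]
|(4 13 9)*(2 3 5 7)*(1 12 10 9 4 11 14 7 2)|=42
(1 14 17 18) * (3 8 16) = [0, 14, 2, 8, 4, 5, 6, 7, 16, 9, 10, 11, 12, 13, 17, 15, 3, 18, 1] = (1 14 17 18)(3 8 16)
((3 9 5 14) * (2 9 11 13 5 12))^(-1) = (2 12 9)(3 14 5 13 11) = [0, 1, 12, 14, 4, 13, 6, 7, 8, 2, 10, 3, 9, 11, 5]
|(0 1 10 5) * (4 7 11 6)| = |(0 1 10 5)(4 7 11 6)| = 4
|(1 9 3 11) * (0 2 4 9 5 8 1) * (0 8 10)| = 10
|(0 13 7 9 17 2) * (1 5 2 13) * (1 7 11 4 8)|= |(0 7 9 17 13 11 4 8 1 5 2)|= 11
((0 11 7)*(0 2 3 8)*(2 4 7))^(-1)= (0 8 3 2 11)(4 7)= [8, 1, 11, 2, 7, 5, 6, 4, 3, 9, 10, 0]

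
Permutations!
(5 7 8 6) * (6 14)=(5 7 8 14 6)=[0, 1, 2, 3, 4, 7, 5, 8, 14, 9, 10, 11, 12, 13, 6]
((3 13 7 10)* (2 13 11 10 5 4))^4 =[0, 1, 4, 11, 5, 7, 6, 13, 8, 9, 3, 10, 12, 2] =(2 4 5 7 13)(3 11 10)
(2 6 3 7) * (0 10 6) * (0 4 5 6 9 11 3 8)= (0 10 9 11 3 7 2 4 5 6 8)= [10, 1, 4, 7, 5, 6, 8, 2, 0, 11, 9, 3]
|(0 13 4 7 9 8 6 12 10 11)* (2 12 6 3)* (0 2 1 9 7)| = 12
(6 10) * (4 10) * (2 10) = (2 10 6 4) = [0, 1, 10, 3, 2, 5, 4, 7, 8, 9, 6]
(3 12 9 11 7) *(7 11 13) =(3 12 9 13 7) =[0, 1, 2, 12, 4, 5, 6, 3, 8, 13, 10, 11, 9, 7]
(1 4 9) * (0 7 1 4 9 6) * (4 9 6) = (9)(0 7 1 6) = [7, 6, 2, 3, 4, 5, 0, 1, 8, 9]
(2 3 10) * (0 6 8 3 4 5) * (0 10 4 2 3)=(0 6 8)(3 4 5 10)=[6, 1, 2, 4, 5, 10, 8, 7, 0, 9, 3]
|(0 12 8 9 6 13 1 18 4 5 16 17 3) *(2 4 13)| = 33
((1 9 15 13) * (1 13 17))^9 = (1 9 15 17) = [0, 9, 2, 3, 4, 5, 6, 7, 8, 15, 10, 11, 12, 13, 14, 17, 16, 1]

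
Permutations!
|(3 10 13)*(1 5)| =|(1 5)(3 10 13)| =6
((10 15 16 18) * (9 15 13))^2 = (9 16 10)(13 15 18) = [0, 1, 2, 3, 4, 5, 6, 7, 8, 16, 9, 11, 12, 15, 14, 18, 10, 17, 13]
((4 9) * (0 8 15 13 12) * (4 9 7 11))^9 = (0 12 13 15 8) = [12, 1, 2, 3, 4, 5, 6, 7, 0, 9, 10, 11, 13, 15, 14, 8]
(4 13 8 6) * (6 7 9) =(4 13 8 7 9 6) =[0, 1, 2, 3, 13, 5, 4, 9, 7, 6, 10, 11, 12, 8]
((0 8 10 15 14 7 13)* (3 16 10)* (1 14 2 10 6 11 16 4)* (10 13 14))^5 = (0 10 8 15 3 2 4 13 1)(6 16 11)(7 14) = [10, 0, 4, 2, 13, 5, 16, 14, 15, 9, 8, 6, 12, 1, 7, 3, 11]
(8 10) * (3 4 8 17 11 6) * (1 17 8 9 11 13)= (1 17 13)(3 4 9 11 6)(8 10)= [0, 17, 2, 4, 9, 5, 3, 7, 10, 11, 8, 6, 12, 1, 14, 15, 16, 13]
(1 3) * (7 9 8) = (1 3)(7 9 8) = [0, 3, 2, 1, 4, 5, 6, 9, 7, 8]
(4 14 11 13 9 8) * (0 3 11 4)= (0 3 11 13 9 8)(4 14)= [3, 1, 2, 11, 14, 5, 6, 7, 0, 8, 10, 13, 12, 9, 4]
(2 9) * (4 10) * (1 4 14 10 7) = (1 4 7)(2 9)(10 14) = [0, 4, 9, 3, 7, 5, 6, 1, 8, 2, 14, 11, 12, 13, 10]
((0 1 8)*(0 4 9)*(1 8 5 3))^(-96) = (9) = [0, 1, 2, 3, 4, 5, 6, 7, 8, 9]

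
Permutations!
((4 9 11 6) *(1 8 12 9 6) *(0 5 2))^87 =[0, 12, 2, 3, 6, 5, 4, 7, 9, 1, 10, 8, 11] =(1 12 11 8 9)(4 6)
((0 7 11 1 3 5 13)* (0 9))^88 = [0, 1, 2, 3, 4, 5, 6, 7, 8, 9, 10, 11, 12, 13] = (13)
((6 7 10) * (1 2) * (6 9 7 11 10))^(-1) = (1 2)(6 7 9 10 11) = [0, 2, 1, 3, 4, 5, 7, 9, 8, 10, 11, 6]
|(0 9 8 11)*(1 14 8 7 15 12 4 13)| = |(0 9 7 15 12 4 13 1 14 8 11)| = 11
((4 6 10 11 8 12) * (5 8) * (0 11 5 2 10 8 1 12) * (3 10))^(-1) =(0 8 6 4 12 1 5 10 3 2 11) =[8, 5, 11, 2, 12, 10, 4, 7, 6, 9, 3, 0, 1]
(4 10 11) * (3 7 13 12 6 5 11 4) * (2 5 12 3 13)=[0, 1, 5, 7, 10, 11, 12, 2, 8, 9, 4, 13, 6, 3]=(2 5 11 13 3 7)(4 10)(6 12)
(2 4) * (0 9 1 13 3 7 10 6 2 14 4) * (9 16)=(0 16 9 1 13 3 7 10 6 2)(4 14)=[16, 13, 0, 7, 14, 5, 2, 10, 8, 1, 6, 11, 12, 3, 4, 15, 9]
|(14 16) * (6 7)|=|(6 7)(14 16)|=2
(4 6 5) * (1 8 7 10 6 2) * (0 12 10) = [12, 8, 1, 3, 2, 4, 5, 0, 7, 9, 6, 11, 10] = (0 12 10 6 5 4 2 1 8 7)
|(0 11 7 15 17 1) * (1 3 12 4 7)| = 6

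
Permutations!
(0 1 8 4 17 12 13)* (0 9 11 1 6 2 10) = [6, 8, 10, 3, 17, 5, 2, 7, 4, 11, 0, 1, 13, 9, 14, 15, 16, 12] = (0 6 2 10)(1 8 4 17 12 13 9 11)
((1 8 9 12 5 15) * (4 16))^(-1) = (1 15 5 12 9 8)(4 16) = [0, 15, 2, 3, 16, 12, 6, 7, 1, 8, 10, 11, 9, 13, 14, 5, 4]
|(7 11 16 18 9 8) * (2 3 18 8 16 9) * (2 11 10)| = 9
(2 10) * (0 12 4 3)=(0 12 4 3)(2 10)=[12, 1, 10, 0, 3, 5, 6, 7, 8, 9, 2, 11, 4]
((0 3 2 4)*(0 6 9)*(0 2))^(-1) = (0 3)(2 9 6 4) = [3, 1, 9, 0, 2, 5, 4, 7, 8, 6]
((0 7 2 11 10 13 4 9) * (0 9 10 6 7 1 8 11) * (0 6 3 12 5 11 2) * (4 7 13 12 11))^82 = (0 13 2 1 7 6 8)(4 12)(5 10) = [13, 7, 1, 3, 12, 10, 8, 6, 0, 9, 5, 11, 4, 2]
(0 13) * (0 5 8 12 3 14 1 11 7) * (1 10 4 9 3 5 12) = (0 13 12 5 8 1 11 7)(3 14 10 4 9) = [13, 11, 2, 14, 9, 8, 6, 0, 1, 3, 4, 7, 5, 12, 10]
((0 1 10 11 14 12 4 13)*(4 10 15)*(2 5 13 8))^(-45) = (0 4 5 1 8 13 15 2)(10 12 14 11) = [4, 8, 0, 3, 5, 1, 6, 7, 13, 9, 12, 10, 14, 15, 11, 2]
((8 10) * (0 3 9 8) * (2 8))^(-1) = [10, 1, 9, 0, 4, 5, 6, 7, 2, 3, 8] = (0 10 8 2 9 3)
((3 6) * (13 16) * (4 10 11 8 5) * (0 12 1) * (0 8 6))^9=[3, 12, 2, 6, 5, 8, 11, 7, 1, 9, 4, 10, 0, 16, 14, 15, 13]=(0 3 6 11 10 4 5 8 1 12)(13 16)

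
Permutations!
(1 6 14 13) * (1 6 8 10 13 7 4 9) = (1 8 10 13 6 14 7 4 9) = [0, 8, 2, 3, 9, 5, 14, 4, 10, 1, 13, 11, 12, 6, 7]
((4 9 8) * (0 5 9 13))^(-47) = [5, 1, 2, 3, 13, 9, 6, 7, 4, 8, 10, 11, 12, 0] = (0 5 9 8 4 13)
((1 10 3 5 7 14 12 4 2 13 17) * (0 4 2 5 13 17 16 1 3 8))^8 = [3, 12, 0, 5, 13, 16, 6, 1, 17, 9, 2, 11, 8, 7, 10, 15, 14, 4] = (0 3 5 16 14 10 2)(1 12 8 17 4 13 7)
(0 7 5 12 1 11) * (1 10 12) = [7, 11, 2, 3, 4, 1, 6, 5, 8, 9, 12, 0, 10] = (0 7 5 1 11)(10 12)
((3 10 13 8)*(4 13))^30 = (13) = [0, 1, 2, 3, 4, 5, 6, 7, 8, 9, 10, 11, 12, 13]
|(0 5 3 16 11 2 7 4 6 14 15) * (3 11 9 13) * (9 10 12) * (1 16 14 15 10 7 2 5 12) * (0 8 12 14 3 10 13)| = 26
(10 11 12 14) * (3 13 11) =(3 13 11 12 14 10) =[0, 1, 2, 13, 4, 5, 6, 7, 8, 9, 3, 12, 14, 11, 10]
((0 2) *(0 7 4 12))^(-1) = (0 12 4 7 2) = [12, 1, 0, 3, 7, 5, 6, 2, 8, 9, 10, 11, 4]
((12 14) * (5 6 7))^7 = (5 6 7)(12 14) = [0, 1, 2, 3, 4, 6, 7, 5, 8, 9, 10, 11, 14, 13, 12]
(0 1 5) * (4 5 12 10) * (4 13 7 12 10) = (0 1 10 13 7 12 4 5) = [1, 10, 2, 3, 5, 0, 6, 12, 8, 9, 13, 11, 4, 7]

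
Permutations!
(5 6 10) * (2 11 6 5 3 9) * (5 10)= (2 11 6 5 10 3 9)= [0, 1, 11, 9, 4, 10, 5, 7, 8, 2, 3, 6]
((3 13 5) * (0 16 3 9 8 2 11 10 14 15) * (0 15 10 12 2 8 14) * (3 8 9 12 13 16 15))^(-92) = (0 8)(2 5 11 12 13)(3 14)(9 15)(10 16) = [8, 1, 5, 14, 4, 11, 6, 7, 0, 15, 16, 12, 13, 2, 3, 9, 10]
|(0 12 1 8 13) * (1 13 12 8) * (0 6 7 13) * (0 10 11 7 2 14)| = 10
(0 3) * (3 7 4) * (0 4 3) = [7, 1, 2, 4, 0, 5, 6, 3] = (0 7 3 4)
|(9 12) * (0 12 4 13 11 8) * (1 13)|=|(0 12 9 4 1 13 11 8)|=8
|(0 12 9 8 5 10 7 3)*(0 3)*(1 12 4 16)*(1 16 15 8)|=21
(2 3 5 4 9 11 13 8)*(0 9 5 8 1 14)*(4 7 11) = (0 9 4 5 7 11 13 1 14)(2 3 8) = [9, 14, 3, 8, 5, 7, 6, 11, 2, 4, 10, 13, 12, 1, 0]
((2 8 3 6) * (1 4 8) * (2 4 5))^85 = (1 5 2)(3 6 4 8) = [0, 5, 1, 6, 8, 2, 4, 7, 3]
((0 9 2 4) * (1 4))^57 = (0 2 4 9 1) = [2, 0, 4, 3, 9, 5, 6, 7, 8, 1]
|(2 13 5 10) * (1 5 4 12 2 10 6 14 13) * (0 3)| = |(0 3)(1 5 6 14 13 4 12 2)| = 8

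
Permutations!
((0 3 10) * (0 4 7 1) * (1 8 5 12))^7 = (0 12 8 4 3 1 5 7 10) = [12, 5, 2, 1, 3, 7, 6, 10, 4, 9, 0, 11, 8]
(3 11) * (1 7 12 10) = [0, 7, 2, 11, 4, 5, 6, 12, 8, 9, 1, 3, 10] = (1 7 12 10)(3 11)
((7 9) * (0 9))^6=(9)=[0, 1, 2, 3, 4, 5, 6, 7, 8, 9]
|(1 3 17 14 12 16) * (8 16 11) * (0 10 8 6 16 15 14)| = |(0 10 8 15 14 12 11 6 16 1 3 17)| = 12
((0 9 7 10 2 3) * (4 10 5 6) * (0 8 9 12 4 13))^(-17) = (0 9 4 5 2 13 8 12 7 10 6 3) = [9, 1, 13, 0, 5, 2, 3, 10, 12, 4, 6, 11, 7, 8]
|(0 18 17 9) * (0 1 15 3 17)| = |(0 18)(1 15 3 17 9)| = 10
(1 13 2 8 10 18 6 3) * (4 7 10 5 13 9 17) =[0, 9, 8, 1, 7, 13, 3, 10, 5, 17, 18, 11, 12, 2, 14, 15, 16, 4, 6] =(1 9 17 4 7 10 18 6 3)(2 8 5 13)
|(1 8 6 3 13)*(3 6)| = 4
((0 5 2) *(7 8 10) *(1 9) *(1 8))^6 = (1 9 8 10 7) = [0, 9, 2, 3, 4, 5, 6, 1, 10, 8, 7]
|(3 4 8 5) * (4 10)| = 5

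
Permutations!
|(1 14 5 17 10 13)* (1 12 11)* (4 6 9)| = 24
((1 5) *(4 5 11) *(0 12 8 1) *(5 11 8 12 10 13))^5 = (0 10 13 5)(1 8)(4 11) = [10, 8, 2, 3, 11, 0, 6, 7, 1, 9, 13, 4, 12, 5]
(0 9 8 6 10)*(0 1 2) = (0 9 8 6 10 1 2) = [9, 2, 0, 3, 4, 5, 10, 7, 6, 8, 1]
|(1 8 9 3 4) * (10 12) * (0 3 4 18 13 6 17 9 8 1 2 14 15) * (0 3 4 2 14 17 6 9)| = 10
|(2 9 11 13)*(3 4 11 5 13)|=|(2 9 5 13)(3 4 11)|=12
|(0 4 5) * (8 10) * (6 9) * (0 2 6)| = 6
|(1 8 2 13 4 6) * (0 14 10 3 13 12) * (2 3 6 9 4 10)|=12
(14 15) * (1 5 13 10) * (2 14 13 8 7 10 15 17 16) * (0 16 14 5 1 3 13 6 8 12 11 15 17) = (0 16 2 5 12 11 15 6 8 7 10 3 13 17 14) = [16, 1, 5, 13, 4, 12, 8, 10, 7, 9, 3, 15, 11, 17, 0, 6, 2, 14]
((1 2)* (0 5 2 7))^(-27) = [1, 5, 0, 3, 4, 7, 6, 2] = (0 1 5 7 2)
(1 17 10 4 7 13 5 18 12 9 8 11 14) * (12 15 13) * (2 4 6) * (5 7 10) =(1 17 5 18 15 13 7 12 9 8 11 14)(2 4 10 6) =[0, 17, 4, 3, 10, 18, 2, 12, 11, 8, 6, 14, 9, 7, 1, 13, 16, 5, 15]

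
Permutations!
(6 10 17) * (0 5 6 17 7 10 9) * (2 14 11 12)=[5, 1, 14, 3, 4, 6, 9, 10, 8, 0, 7, 12, 2, 13, 11, 15, 16, 17]=(17)(0 5 6 9)(2 14 11 12)(7 10)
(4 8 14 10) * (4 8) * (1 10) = (1 10 8 14) = [0, 10, 2, 3, 4, 5, 6, 7, 14, 9, 8, 11, 12, 13, 1]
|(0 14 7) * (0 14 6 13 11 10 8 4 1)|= |(0 6 13 11 10 8 4 1)(7 14)|= 8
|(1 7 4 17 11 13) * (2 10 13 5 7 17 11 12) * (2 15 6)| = |(1 17 12 15 6 2 10 13)(4 11 5 7)| = 8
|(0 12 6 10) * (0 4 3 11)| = |(0 12 6 10 4 3 11)| = 7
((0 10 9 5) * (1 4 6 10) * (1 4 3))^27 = [10, 3, 2, 1, 9, 6, 5, 7, 8, 4, 0] = (0 10)(1 3)(4 9)(5 6)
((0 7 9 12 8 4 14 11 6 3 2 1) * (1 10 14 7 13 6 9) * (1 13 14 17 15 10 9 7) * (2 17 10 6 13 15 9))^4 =(0 15 9 1 7 17 4 11 3 8 14 6 12) =[15, 7, 2, 8, 11, 5, 12, 17, 14, 1, 10, 3, 0, 13, 6, 9, 16, 4]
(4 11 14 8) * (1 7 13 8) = (1 7 13 8 4 11 14) = [0, 7, 2, 3, 11, 5, 6, 13, 4, 9, 10, 14, 12, 8, 1]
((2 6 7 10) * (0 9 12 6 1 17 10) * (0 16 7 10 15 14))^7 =(0 17 10 9 15 2 12 14 1 6)(7 16) =[17, 6, 12, 3, 4, 5, 0, 16, 8, 15, 9, 11, 14, 13, 1, 2, 7, 10]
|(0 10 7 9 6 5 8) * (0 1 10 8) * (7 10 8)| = |(10)(0 7 9 6 5)(1 8)| = 10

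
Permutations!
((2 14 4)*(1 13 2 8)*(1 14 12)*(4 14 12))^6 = [0, 1, 2, 3, 4, 5, 6, 7, 8, 9, 10, 11, 12, 13, 14] = (14)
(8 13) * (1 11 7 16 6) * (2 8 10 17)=(1 11 7 16 6)(2 8 13 10 17)=[0, 11, 8, 3, 4, 5, 1, 16, 13, 9, 17, 7, 12, 10, 14, 15, 6, 2]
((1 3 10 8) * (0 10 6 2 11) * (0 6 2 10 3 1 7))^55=[7, 1, 3, 0, 4, 5, 11, 8, 10, 9, 6, 2]=(0 7 8 10 6 11 2 3)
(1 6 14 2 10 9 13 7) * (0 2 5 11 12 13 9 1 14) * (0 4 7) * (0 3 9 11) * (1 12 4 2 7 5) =(0 7 14 1 6 2 10 12 13 3 9 11 4 5) =[7, 6, 10, 9, 5, 0, 2, 14, 8, 11, 12, 4, 13, 3, 1]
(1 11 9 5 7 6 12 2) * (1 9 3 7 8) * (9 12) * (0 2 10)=[2, 11, 12, 7, 4, 8, 9, 6, 1, 5, 0, 3, 10]=(0 2 12 10)(1 11 3 7 6 9 5 8)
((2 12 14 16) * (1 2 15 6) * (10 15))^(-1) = [0, 6, 1, 3, 4, 5, 15, 7, 8, 9, 16, 11, 2, 13, 12, 10, 14] = (1 6 15 10 16 14 12 2)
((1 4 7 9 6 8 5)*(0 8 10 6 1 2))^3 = [2, 9, 5, 3, 1, 8, 10, 4, 0, 7, 6] = (0 2 5 8)(1 9 7 4)(6 10)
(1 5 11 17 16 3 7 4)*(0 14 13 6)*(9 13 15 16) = (0 14 15 16 3 7 4 1 5 11 17 9 13 6) = [14, 5, 2, 7, 1, 11, 0, 4, 8, 13, 10, 17, 12, 6, 15, 16, 3, 9]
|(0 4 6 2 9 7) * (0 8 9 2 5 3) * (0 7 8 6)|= 4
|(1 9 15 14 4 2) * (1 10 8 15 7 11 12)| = |(1 9 7 11 12)(2 10 8 15 14 4)| = 30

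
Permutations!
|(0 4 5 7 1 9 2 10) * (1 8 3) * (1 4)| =5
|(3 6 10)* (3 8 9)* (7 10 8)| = |(3 6 8 9)(7 10)| = 4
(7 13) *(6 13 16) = (6 13 7 16) = [0, 1, 2, 3, 4, 5, 13, 16, 8, 9, 10, 11, 12, 7, 14, 15, 6]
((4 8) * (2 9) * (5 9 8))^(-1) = [0, 1, 9, 3, 8, 4, 6, 7, 2, 5] = (2 9 5 4 8)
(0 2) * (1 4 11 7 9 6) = (0 2)(1 4 11 7 9 6) = [2, 4, 0, 3, 11, 5, 1, 9, 8, 6, 10, 7]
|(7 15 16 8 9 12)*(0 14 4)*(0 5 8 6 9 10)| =|(0 14 4 5 8 10)(6 9 12 7 15 16)| =6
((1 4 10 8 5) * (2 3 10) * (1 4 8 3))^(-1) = (1 2 4 5 8)(3 10) = [0, 2, 4, 10, 5, 8, 6, 7, 1, 9, 3]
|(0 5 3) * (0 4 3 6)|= |(0 5 6)(3 4)|= 6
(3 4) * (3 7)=(3 4 7)=[0, 1, 2, 4, 7, 5, 6, 3]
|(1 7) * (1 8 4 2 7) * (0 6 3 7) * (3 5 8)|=|(0 6 5 8 4 2)(3 7)|=6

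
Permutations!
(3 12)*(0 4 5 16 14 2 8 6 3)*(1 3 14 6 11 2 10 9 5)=(0 4 1 3 12)(2 8 11)(5 16 6 14 10 9)=[4, 3, 8, 12, 1, 16, 14, 7, 11, 5, 9, 2, 0, 13, 10, 15, 6]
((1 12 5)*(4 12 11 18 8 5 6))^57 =(1 18 5 11 8) =[0, 18, 2, 3, 4, 11, 6, 7, 1, 9, 10, 8, 12, 13, 14, 15, 16, 17, 5]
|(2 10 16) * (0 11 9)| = |(0 11 9)(2 10 16)| = 3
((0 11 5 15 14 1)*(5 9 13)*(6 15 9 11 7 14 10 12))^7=(0 1 14 7)(5 9 13)(6 12 10 15)=[1, 14, 2, 3, 4, 9, 12, 0, 8, 13, 15, 11, 10, 5, 7, 6]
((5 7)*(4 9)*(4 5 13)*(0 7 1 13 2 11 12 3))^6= (1 13 4 9 5)= [0, 13, 2, 3, 9, 1, 6, 7, 8, 5, 10, 11, 12, 4]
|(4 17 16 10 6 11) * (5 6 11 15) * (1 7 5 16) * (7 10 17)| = 10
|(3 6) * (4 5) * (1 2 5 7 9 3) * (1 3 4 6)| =|(1 2 5 6 3)(4 7 9)| =15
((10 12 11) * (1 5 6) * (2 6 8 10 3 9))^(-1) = (1 6 2 9 3 11 12 10 8 5) = [0, 6, 9, 11, 4, 1, 2, 7, 5, 3, 8, 12, 10]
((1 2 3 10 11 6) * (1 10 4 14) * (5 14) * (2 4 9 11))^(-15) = (1 4 5 14)(2 11)(3 6)(9 10) = [0, 4, 11, 6, 5, 14, 3, 7, 8, 10, 9, 2, 12, 13, 1]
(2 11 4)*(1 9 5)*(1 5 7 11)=(1 9 7 11 4 2)=[0, 9, 1, 3, 2, 5, 6, 11, 8, 7, 10, 4]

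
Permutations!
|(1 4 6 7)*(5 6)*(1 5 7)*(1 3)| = 6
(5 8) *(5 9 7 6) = (5 8 9 7 6) = [0, 1, 2, 3, 4, 8, 5, 6, 9, 7]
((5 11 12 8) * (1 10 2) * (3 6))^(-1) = (1 2 10)(3 6)(5 8 12 11) = [0, 2, 10, 6, 4, 8, 3, 7, 12, 9, 1, 5, 11]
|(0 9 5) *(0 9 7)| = 2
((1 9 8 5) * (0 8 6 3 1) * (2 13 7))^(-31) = (0 5 8)(1 9 6 3)(2 7 13) = [5, 9, 7, 1, 4, 8, 3, 13, 0, 6, 10, 11, 12, 2]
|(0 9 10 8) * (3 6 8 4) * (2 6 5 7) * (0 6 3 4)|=|(0 9 10)(2 3 5 7)(6 8)|=12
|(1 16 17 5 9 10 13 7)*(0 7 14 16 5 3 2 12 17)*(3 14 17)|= |(0 7 1 5 9 10 13 17 14 16)(2 12 3)|= 30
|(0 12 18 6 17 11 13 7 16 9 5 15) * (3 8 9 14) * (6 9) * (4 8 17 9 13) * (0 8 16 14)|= 55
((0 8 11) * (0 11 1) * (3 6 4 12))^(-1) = (0 1 8)(3 12 4 6) = [1, 8, 2, 12, 6, 5, 3, 7, 0, 9, 10, 11, 4]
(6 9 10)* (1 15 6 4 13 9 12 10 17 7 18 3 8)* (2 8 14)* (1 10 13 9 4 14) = [0, 15, 8, 1, 9, 5, 12, 18, 10, 17, 14, 11, 13, 4, 2, 6, 16, 7, 3] = (1 15 6 12 13 4 9 17 7 18 3)(2 8 10 14)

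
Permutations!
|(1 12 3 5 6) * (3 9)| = 6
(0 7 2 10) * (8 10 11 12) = [7, 1, 11, 3, 4, 5, 6, 2, 10, 9, 0, 12, 8] = (0 7 2 11 12 8 10)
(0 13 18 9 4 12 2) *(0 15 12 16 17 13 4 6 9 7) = (0 4 16 17 13 18 7)(2 15 12)(6 9) = [4, 1, 15, 3, 16, 5, 9, 0, 8, 6, 10, 11, 2, 18, 14, 12, 17, 13, 7]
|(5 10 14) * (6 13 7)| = |(5 10 14)(6 13 7)| = 3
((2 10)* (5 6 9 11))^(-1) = (2 10)(5 11 9 6) = [0, 1, 10, 3, 4, 11, 5, 7, 8, 6, 2, 9]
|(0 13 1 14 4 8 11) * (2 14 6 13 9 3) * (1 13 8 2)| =21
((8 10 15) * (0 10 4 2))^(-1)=(0 2 4 8 15 10)=[2, 1, 4, 3, 8, 5, 6, 7, 15, 9, 0, 11, 12, 13, 14, 10]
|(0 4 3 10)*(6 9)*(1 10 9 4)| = 12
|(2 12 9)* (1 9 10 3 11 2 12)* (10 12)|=6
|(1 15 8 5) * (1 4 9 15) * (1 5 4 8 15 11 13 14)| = |(15)(1 5 8 4 9 11 13 14)| = 8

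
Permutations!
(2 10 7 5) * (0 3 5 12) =(0 3 5 2 10 7 12) =[3, 1, 10, 5, 4, 2, 6, 12, 8, 9, 7, 11, 0]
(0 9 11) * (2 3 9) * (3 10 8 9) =(0 2 10 8 9 11) =[2, 1, 10, 3, 4, 5, 6, 7, 9, 11, 8, 0]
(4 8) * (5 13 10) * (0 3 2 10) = [3, 1, 10, 2, 8, 13, 6, 7, 4, 9, 5, 11, 12, 0] = (0 3 2 10 5 13)(4 8)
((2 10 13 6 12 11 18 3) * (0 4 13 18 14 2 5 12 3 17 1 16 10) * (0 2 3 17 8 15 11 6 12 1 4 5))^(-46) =(0 14 15 18 16 5 3 11 8 10 1)(4 17 6 12 13) =[14, 0, 2, 11, 17, 3, 12, 7, 10, 9, 1, 8, 13, 4, 15, 18, 5, 6, 16]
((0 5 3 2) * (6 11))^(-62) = [3, 1, 5, 0, 4, 2, 6, 7, 8, 9, 10, 11] = (11)(0 3)(2 5)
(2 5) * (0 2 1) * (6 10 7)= (0 2 5 1)(6 10 7)= [2, 0, 5, 3, 4, 1, 10, 6, 8, 9, 7]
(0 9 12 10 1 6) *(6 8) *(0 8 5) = (0 9 12 10 1 5)(6 8) = [9, 5, 2, 3, 4, 0, 8, 7, 6, 12, 1, 11, 10]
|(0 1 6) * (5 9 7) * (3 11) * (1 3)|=15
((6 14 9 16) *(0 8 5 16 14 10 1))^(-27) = (0 8 5 16 6 10 1)(9 14) = [8, 0, 2, 3, 4, 16, 10, 7, 5, 14, 1, 11, 12, 13, 9, 15, 6]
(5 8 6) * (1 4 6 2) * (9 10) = (1 4 6 5 8 2)(9 10) = [0, 4, 1, 3, 6, 8, 5, 7, 2, 10, 9]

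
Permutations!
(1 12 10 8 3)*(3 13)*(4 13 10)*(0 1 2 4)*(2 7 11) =[1, 12, 4, 7, 13, 5, 6, 11, 10, 9, 8, 2, 0, 3] =(0 1 12)(2 4 13 3 7 11)(8 10)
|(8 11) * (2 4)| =|(2 4)(8 11)| =2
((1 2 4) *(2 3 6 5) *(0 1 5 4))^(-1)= (0 2 5 4 6 3 1)= [2, 0, 5, 1, 6, 4, 3]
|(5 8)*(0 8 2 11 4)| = 6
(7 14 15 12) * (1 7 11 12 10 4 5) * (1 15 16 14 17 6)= (1 7 17 6)(4 5 15 10)(11 12)(14 16)= [0, 7, 2, 3, 5, 15, 1, 17, 8, 9, 4, 12, 11, 13, 16, 10, 14, 6]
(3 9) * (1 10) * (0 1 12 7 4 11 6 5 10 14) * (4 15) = (0 1 14)(3 9)(4 11 6 5 10 12 7 15) = [1, 14, 2, 9, 11, 10, 5, 15, 8, 3, 12, 6, 7, 13, 0, 4]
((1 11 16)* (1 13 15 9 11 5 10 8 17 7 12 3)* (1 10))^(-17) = [0, 5, 2, 10, 4, 1, 6, 12, 17, 13, 8, 15, 3, 11, 14, 16, 9, 7] = (1 5)(3 10 8 17 7 12)(9 13 11 15 16)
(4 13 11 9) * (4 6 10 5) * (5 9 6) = (4 13 11 6 10 9 5) = [0, 1, 2, 3, 13, 4, 10, 7, 8, 5, 9, 6, 12, 11]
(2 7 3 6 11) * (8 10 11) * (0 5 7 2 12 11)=[5, 1, 2, 6, 4, 7, 8, 3, 10, 9, 0, 12, 11]=(0 5 7 3 6 8 10)(11 12)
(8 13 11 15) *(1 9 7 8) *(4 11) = (1 9 7 8 13 4 11 15) = [0, 9, 2, 3, 11, 5, 6, 8, 13, 7, 10, 15, 12, 4, 14, 1]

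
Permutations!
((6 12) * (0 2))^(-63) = (0 2)(6 12) = [2, 1, 0, 3, 4, 5, 12, 7, 8, 9, 10, 11, 6]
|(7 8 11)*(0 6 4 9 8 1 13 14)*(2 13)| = 11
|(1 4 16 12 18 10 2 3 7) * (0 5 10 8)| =|(0 5 10 2 3 7 1 4 16 12 18 8)| =12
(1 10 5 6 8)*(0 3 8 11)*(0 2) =(0 3 8 1 10 5 6 11 2) =[3, 10, 0, 8, 4, 6, 11, 7, 1, 9, 5, 2]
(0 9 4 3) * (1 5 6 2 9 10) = [10, 5, 9, 0, 3, 6, 2, 7, 8, 4, 1] = (0 10 1 5 6 2 9 4 3)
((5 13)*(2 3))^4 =(13) =[0, 1, 2, 3, 4, 5, 6, 7, 8, 9, 10, 11, 12, 13]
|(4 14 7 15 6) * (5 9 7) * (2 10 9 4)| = 6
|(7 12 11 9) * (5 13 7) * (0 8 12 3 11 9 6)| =10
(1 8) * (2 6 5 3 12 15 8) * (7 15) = (1 2 6 5 3 12 7 15 8) = [0, 2, 6, 12, 4, 3, 5, 15, 1, 9, 10, 11, 7, 13, 14, 8]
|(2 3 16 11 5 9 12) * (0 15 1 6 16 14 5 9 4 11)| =|(0 15 1 6 16)(2 3 14 5 4 11 9 12)| =40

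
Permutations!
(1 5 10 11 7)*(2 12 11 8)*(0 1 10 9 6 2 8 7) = [1, 5, 12, 3, 4, 9, 2, 10, 8, 6, 7, 0, 11] = (0 1 5 9 6 2 12 11)(7 10)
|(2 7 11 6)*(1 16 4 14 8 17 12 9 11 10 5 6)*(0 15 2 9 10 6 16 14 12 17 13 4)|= |(17)(0 15 2 7 6 9 11 1 14 8 13 4 12 10 5 16)|= 16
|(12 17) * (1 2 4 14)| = 4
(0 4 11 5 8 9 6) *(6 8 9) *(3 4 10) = (0 10 3 4 11 5 9 8 6) = [10, 1, 2, 4, 11, 9, 0, 7, 6, 8, 3, 5]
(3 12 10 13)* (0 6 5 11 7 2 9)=(0 6 5 11 7 2 9)(3 12 10 13)=[6, 1, 9, 12, 4, 11, 5, 2, 8, 0, 13, 7, 10, 3]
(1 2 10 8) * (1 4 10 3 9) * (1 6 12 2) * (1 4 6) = (1 4 10 8 6 12 2 3 9) = [0, 4, 3, 9, 10, 5, 12, 7, 6, 1, 8, 11, 2]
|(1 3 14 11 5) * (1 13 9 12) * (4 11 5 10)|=21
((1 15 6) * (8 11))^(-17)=(1 15 6)(8 11)=[0, 15, 2, 3, 4, 5, 1, 7, 11, 9, 10, 8, 12, 13, 14, 6]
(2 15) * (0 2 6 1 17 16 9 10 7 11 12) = [2, 17, 15, 3, 4, 5, 1, 11, 8, 10, 7, 12, 0, 13, 14, 6, 9, 16] = (0 2 15 6 1 17 16 9 10 7 11 12)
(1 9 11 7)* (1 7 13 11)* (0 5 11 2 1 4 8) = (0 5 11 13 2 1 9 4 8) = [5, 9, 1, 3, 8, 11, 6, 7, 0, 4, 10, 13, 12, 2]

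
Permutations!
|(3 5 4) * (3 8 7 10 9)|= 7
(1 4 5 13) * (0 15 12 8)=(0 15 12 8)(1 4 5 13)=[15, 4, 2, 3, 5, 13, 6, 7, 0, 9, 10, 11, 8, 1, 14, 12]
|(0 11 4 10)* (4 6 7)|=6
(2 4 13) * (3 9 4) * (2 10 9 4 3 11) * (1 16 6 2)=[0, 16, 11, 4, 13, 5, 2, 7, 8, 3, 9, 1, 12, 10, 14, 15, 6]=(1 16 6 2 11)(3 4 13 10 9)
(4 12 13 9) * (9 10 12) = [0, 1, 2, 3, 9, 5, 6, 7, 8, 4, 12, 11, 13, 10] = (4 9)(10 12 13)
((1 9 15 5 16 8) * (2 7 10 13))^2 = [0, 15, 10, 3, 4, 8, 6, 13, 9, 5, 2, 11, 12, 7, 14, 16, 1] = (1 15 16)(2 10)(5 8 9)(7 13)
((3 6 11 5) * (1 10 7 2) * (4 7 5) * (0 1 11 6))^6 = [1, 10, 4, 0, 2, 3, 6, 11, 8, 9, 5, 7] = (0 1 10 5 3)(2 4)(7 11)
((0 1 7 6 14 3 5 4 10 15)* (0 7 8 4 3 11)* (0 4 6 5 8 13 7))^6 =(0 8 15 3 10 5 4 7 11 13 14 1 6) =[8, 6, 2, 10, 7, 4, 0, 11, 15, 9, 5, 13, 12, 14, 1, 3]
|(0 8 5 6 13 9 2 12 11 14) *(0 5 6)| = |(0 8 6 13 9 2 12 11 14 5)| = 10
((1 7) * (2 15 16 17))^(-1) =(1 7)(2 17 16 15) =[0, 7, 17, 3, 4, 5, 6, 1, 8, 9, 10, 11, 12, 13, 14, 2, 15, 16]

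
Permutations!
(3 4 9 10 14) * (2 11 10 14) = [0, 1, 11, 4, 9, 5, 6, 7, 8, 14, 2, 10, 12, 13, 3] = (2 11 10)(3 4 9 14)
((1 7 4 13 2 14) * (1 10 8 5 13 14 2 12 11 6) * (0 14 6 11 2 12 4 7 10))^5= (0 14)(1 4 5 10 6 13 8)(2 12)= [14, 4, 12, 3, 5, 10, 13, 7, 1, 9, 6, 11, 2, 8, 0]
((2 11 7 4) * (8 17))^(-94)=(17)(2 7)(4 11)=[0, 1, 7, 3, 11, 5, 6, 2, 8, 9, 10, 4, 12, 13, 14, 15, 16, 17]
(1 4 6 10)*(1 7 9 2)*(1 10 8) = (1 4 6 8)(2 10 7 9) = [0, 4, 10, 3, 6, 5, 8, 9, 1, 2, 7]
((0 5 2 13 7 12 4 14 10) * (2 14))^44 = (14)(2 4 12 7 13) = [0, 1, 4, 3, 12, 5, 6, 13, 8, 9, 10, 11, 7, 2, 14]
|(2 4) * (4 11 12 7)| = 5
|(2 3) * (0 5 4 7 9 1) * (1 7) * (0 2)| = 6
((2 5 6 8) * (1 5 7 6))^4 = (8) = [0, 1, 2, 3, 4, 5, 6, 7, 8]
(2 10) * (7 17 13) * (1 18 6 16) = [0, 18, 10, 3, 4, 5, 16, 17, 8, 9, 2, 11, 12, 7, 14, 15, 1, 13, 6] = (1 18 6 16)(2 10)(7 17 13)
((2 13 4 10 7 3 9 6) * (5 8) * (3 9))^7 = (13)(5 8) = [0, 1, 2, 3, 4, 8, 6, 7, 5, 9, 10, 11, 12, 13]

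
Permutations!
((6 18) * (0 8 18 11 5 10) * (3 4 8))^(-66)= (0 11 8)(3 5 18)(4 10 6)= [11, 1, 2, 5, 10, 18, 4, 7, 0, 9, 6, 8, 12, 13, 14, 15, 16, 17, 3]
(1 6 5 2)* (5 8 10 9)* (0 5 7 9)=(0 5 2 1 6 8 10)(7 9)=[5, 6, 1, 3, 4, 2, 8, 9, 10, 7, 0]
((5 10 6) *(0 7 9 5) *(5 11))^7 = [0, 1, 2, 3, 4, 5, 6, 7, 8, 9, 10, 11] = (11)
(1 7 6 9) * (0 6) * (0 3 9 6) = (1 7 3 9) = [0, 7, 2, 9, 4, 5, 6, 3, 8, 1]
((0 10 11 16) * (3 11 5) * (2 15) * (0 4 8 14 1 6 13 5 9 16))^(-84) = (0 1 10 6 9 13 16 5 4 3 8 11 14) = [1, 10, 2, 8, 3, 4, 9, 7, 11, 13, 6, 14, 12, 16, 0, 15, 5]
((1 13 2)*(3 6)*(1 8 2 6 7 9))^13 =(1 13 6 3 7 9)(2 8) =[0, 13, 8, 7, 4, 5, 3, 9, 2, 1, 10, 11, 12, 6]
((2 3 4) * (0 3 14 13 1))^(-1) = (0 1 13 14 2 4 3) = [1, 13, 4, 0, 3, 5, 6, 7, 8, 9, 10, 11, 12, 14, 2]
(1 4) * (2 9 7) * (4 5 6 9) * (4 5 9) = (1 9 7 2 5 6 4) = [0, 9, 5, 3, 1, 6, 4, 2, 8, 7]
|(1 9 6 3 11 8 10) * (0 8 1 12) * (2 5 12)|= 30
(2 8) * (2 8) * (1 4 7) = [0, 4, 2, 3, 7, 5, 6, 1, 8] = (8)(1 4 7)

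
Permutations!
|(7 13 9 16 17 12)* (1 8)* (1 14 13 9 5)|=5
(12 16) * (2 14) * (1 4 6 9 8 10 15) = (1 4 6 9 8 10 15)(2 14)(12 16) = [0, 4, 14, 3, 6, 5, 9, 7, 10, 8, 15, 11, 16, 13, 2, 1, 12]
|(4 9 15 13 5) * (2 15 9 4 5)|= |(2 15 13)|= 3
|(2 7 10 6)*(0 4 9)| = 12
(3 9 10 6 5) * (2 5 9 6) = (2 5 3 6 9 10) = [0, 1, 5, 6, 4, 3, 9, 7, 8, 10, 2]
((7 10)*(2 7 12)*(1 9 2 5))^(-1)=(1 5 12 10 7 2 9)=[0, 5, 9, 3, 4, 12, 6, 2, 8, 1, 7, 11, 10]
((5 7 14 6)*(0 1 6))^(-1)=(0 14 7 5 6 1)=[14, 0, 2, 3, 4, 6, 1, 5, 8, 9, 10, 11, 12, 13, 7]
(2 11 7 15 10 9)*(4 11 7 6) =(2 7 15 10 9)(4 11 6) =[0, 1, 7, 3, 11, 5, 4, 15, 8, 2, 9, 6, 12, 13, 14, 10]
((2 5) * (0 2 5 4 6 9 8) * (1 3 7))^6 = (9) = [0, 1, 2, 3, 4, 5, 6, 7, 8, 9]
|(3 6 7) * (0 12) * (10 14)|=|(0 12)(3 6 7)(10 14)|=6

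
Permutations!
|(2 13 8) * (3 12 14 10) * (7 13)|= |(2 7 13 8)(3 12 14 10)|= 4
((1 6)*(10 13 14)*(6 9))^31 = [0, 9, 2, 3, 4, 5, 1, 7, 8, 6, 13, 11, 12, 14, 10] = (1 9 6)(10 13 14)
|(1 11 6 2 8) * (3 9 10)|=15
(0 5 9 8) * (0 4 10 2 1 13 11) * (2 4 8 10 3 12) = (0 5 9 10 4 3 12 2 1 13 11) = [5, 13, 1, 12, 3, 9, 6, 7, 8, 10, 4, 0, 2, 11]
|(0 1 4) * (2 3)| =|(0 1 4)(2 3)| =6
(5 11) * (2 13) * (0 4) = (0 4)(2 13)(5 11) = [4, 1, 13, 3, 0, 11, 6, 7, 8, 9, 10, 5, 12, 2]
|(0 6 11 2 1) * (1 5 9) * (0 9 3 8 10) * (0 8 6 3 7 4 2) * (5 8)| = |(0 3 6 11)(1 9)(2 8 10 5 7 4)| = 12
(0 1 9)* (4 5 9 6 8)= [1, 6, 2, 3, 5, 9, 8, 7, 4, 0]= (0 1 6 8 4 5 9)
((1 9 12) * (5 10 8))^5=(1 12 9)(5 8 10)=[0, 12, 2, 3, 4, 8, 6, 7, 10, 1, 5, 11, 9]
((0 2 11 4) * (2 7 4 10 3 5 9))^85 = (0 7 4)(2 11 10 3 5 9) = [7, 1, 11, 5, 0, 9, 6, 4, 8, 2, 3, 10]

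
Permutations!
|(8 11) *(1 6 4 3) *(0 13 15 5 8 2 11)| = 20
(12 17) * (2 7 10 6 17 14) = (2 7 10 6 17 12 14) = [0, 1, 7, 3, 4, 5, 17, 10, 8, 9, 6, 11, 14, 13, 2, 15, 16, 12]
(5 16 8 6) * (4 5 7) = (4 5 16 8 6 7) = [0, 1, 2, 3, 5, 16, 7, 4, 6, 9, 10, 11, 12, 13, 14, 15, 8]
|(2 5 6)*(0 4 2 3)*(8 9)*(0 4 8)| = |(0 8 9)(2 5 6 3 4)| = 15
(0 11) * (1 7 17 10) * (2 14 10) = (0 11)(1 7 17 2 14 10) = [11, 7, 14, 3, 4, 5, 6, 17, 8, 9, 1, 0, 12, 13, 10, 15, 16, 2]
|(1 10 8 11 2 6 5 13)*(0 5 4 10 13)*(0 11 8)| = 14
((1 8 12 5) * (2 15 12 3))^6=(1 5 12 15 2 3 8)=[0, 5, 3, 8, 4, 12, 6, 7, 1, 9, 10, 11, 15, 13, 14, 2]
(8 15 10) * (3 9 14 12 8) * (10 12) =(3 9 14 10)(8 15 12) =[0, 1, 2, 9, 4, 5, 6, 7, 15, 14, 3, 11, 8, 13, 10, 12]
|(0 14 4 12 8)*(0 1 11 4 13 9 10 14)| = |(1 11 4 12 8)(9 10 14 13)| = 20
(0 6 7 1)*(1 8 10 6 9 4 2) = (0 9 4 2 1)(6 7 8 10) = [9, 0, 1, 3, 2, 5, 7, 8, 10, 4, 6]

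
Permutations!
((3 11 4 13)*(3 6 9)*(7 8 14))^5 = [0, 1, 2, 9, 11, 5, 13, 14, 7, 6, 10, 3, 12, 4, 8] = (3 9 6 13 4 11)(7 14 8)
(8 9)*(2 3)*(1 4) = (1 4)(2 3)(8 9) = [0, 4, 3, 2, 1, 5, 6, 7, 9, 8]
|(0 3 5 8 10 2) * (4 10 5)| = |(0 3 4 10 2)(5 8)| = 10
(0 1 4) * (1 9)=(0 9 1 4)=[9, 4, 2, 3, 0, 5, 6, 7, 8, 1]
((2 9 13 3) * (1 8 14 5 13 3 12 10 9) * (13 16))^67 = (1 8 14 5 16 13 12 10 9 3 2) = [0, 8, 1, 2, 4, 16, 6, 7, 14, 3, 9, 11, 10, 12, 5, 15, 13]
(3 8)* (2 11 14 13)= (2 11 14 13)(3 8)= [0, 1, 11, 8, 4, 5, 6, 7, 3, 9, 10, 14, 12, 2, 13]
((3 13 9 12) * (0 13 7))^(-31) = (0 7 3 12 9 13) = [7, 1, 2, 12, 4, 5, 6, 3, 8, 13, 10, 11, 9, 0]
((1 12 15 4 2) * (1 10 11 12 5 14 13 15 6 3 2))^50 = (1 14 15)(2 11 6)(3 10 12)(4 5 13) = [0, 14, 11, 10, 5, 13, 2, 7, 8, 9, 12, 6, 3, 4, 15, 1]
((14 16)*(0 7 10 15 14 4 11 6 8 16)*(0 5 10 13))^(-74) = (0 7 13)(4 11 6 8 16)(5 15)(10 14) = [7, 1, 2, 3, 11, 15, 8, 13, 16, 9, 14, 6, 12, 0, 10, 5, 4]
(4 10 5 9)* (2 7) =(2 7)(4 10 5 9) =[0, 1, 7, 3, 10, 9, 6, 2, 8, 4, 5]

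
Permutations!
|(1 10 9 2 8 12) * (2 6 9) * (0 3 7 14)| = |(0 3 7 14)(1 10 2 8 12)(6 9)| = 20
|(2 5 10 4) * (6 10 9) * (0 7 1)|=|(0 7 1)(2 5 9 6 10 4)|=6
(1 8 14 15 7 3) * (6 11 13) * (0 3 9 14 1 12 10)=[3, 8, 2, 12, 4, 5, 11, 9, 1, 14, 0, 13, 10, 6, 15, 7]=(0 3 12 10)(1 8)(6 11 13)(7 9 14 15)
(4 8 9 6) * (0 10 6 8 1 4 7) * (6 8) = (0 10 8 9 6 7)(1 4) = [10, 4, 2, 3, 1, 5, 7, 0, 9, 6, 8]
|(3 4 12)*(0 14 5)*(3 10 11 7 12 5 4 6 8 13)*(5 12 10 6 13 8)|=6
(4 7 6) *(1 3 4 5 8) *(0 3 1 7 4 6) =(0 3 6 5 8 7) =[3, 1, 2, 6, 4, 8, 5, 0, 7]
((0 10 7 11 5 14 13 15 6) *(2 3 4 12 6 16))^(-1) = (0 6 12 4 3 2 16 15 13 14 5 11 7 10) = [6, 1, 16, 2, 3, 11, 12, 10, 8, 9, 0, 7, 4, 14, 5, 13, 15]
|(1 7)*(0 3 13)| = 6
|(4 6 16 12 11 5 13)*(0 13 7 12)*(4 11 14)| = 10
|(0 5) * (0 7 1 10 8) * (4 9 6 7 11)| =|(0 5 11 4 9 6 7 1 10 8)| =10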